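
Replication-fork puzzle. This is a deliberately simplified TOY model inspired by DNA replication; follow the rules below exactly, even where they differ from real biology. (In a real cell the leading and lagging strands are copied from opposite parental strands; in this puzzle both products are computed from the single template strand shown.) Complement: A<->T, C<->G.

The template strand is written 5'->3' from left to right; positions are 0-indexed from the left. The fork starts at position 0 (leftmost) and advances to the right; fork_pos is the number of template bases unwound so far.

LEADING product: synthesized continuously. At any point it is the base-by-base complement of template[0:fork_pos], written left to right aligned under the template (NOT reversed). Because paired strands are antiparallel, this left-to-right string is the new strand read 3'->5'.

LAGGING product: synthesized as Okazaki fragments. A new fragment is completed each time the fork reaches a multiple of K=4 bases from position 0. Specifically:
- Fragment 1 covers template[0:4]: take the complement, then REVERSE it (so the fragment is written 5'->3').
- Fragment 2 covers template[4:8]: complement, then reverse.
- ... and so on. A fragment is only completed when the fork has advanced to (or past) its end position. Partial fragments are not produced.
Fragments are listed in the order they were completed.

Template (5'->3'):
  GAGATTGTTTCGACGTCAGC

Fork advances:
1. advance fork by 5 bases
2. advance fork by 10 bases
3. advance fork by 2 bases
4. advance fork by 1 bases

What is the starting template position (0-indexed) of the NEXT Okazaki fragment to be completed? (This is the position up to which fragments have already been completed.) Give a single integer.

Step 1: advance 5 -> fork_pos = 0 + 5 = 5. Reached multiple(s) of 4: 4 -> fragment 1 completed (1 total).
Step 2: advance 10 -> fork_pos = 5 + 10 = 15. Reached multiple(s) of 4: 8, 12 -> fragments 2-3 completed (3 total).
Step 3: advance 2 -> fork_pos = 15 + 2 = 17. Reached multiple(s) of 4: 16 -> fragment 4 completed (4 total).
Step 4: advance 1 -> fork_pos = 17 + 1 = 18. Next multiple of 4 is 20 (not reached); still 4 fragment(s).
4 fragment(s) completed, covering template[0:16] (4 x 4 = 16). The next fragment, fragment 5, covers template[16:20], so it starts at position 16.

Answer: 16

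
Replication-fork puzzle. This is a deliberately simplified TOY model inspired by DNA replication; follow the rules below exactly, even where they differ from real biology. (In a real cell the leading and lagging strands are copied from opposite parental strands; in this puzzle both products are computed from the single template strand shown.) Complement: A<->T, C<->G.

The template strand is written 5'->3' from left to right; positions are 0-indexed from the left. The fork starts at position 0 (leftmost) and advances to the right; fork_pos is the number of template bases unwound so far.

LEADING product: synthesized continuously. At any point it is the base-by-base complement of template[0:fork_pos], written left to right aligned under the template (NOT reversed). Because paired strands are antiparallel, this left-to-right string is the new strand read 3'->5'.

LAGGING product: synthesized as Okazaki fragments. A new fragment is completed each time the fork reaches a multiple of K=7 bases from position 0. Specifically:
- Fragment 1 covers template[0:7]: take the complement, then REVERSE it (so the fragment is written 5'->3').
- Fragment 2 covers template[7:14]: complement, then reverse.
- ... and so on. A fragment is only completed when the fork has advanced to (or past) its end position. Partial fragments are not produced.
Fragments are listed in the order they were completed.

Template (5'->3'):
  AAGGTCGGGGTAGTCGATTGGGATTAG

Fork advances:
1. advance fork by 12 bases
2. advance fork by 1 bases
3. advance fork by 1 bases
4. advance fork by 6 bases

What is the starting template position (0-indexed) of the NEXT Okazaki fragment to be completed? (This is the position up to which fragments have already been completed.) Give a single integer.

Answer: 14

Derivation:
Step 1: advance 12 -> fork_pos = 0 + 12 = 12. Reached multiple(s) of 7: 7 -> fragment 1 completed (1 total).
Step 2: advance 1 -> fork_pos = 12 + 1 = 13. Next multiple of 7 is 14 (not reached); still 1 fragment(s).
Step 3: advance 1 -> fork_pos = 13 + 1 = 14. Reached multiple(s) of 7: 14 -> fragment 2 completed (2 total).
Step 4: advance 6 -> fork_pos = 14 + 6 = 20. Next multiple of 7 is 21 (not reached); still 2 fragment(s).
2 fragment(s) completed, covering template[0:14] (2 x 7 = 14). The next fragment, fragment 3, covers template[14:21], so it starts at position 14.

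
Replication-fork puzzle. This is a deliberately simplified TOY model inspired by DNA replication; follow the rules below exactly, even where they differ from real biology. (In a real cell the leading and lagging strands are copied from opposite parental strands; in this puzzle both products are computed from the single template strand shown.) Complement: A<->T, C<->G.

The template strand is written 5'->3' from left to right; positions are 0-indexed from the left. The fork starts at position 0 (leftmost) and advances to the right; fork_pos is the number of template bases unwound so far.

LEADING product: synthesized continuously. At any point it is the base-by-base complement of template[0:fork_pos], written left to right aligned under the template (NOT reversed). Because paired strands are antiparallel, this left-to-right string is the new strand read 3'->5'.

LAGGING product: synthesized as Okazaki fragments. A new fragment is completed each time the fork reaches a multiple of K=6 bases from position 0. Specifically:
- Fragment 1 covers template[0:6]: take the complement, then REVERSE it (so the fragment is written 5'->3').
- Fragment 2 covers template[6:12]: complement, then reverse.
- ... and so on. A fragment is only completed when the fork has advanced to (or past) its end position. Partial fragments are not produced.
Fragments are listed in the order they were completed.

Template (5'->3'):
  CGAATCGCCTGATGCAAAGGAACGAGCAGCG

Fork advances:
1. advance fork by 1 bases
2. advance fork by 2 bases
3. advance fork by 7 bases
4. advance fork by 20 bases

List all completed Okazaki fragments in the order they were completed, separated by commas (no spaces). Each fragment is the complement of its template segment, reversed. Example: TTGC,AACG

Answer: GATTCG,TCAGGC,TTTGCA,CGTTCC,GCTGCT

Derivation:
Step 1: advance 1 -> fork_pos = 0 + 1 = 1. Next multiple of 6 is 6 (not reached); still 0 fragment(s).
Step 2: advance 2 -> fork_pos = 1 + 2 = 3. Next multiple of 6 is 6 (not reached); still 0 fragment(s).
Step 3: advance 7 -> fork_pos = 3 + 7 = 10. Reached multiple(s) of 6: 6 -> fragment 1 completed (1 total).
Step 4: advance 20 -> fork_pos = 10 + 20 = 30. Reached multiple(s) of 6: 12, 18, 24, 30 -> fragments 2-5 completed (5 total).
Final fork_pos = 30, so 5 fragment(s) are complete. Build each: template segment -> complement -> reverse.
Fragment 1: template[0:6] = CGAATC -> complement GCTTAG -> reversed GATTCG
Fragment 2: template[6:12] = GCCTGA -> complement CGGACT -> reversed TCAGGC
Fragment 3: template[12:18] = TGCAAA -> complement ACGTTT -> reversed TTTGCA
Fragment 4: template[18:24] = GGAACG -> complement CCTTGC -> reversed CGTTCC
Fragment 5: template[24:30] = AGCAGC -> complement TCGTCG -> reversed GCTGCT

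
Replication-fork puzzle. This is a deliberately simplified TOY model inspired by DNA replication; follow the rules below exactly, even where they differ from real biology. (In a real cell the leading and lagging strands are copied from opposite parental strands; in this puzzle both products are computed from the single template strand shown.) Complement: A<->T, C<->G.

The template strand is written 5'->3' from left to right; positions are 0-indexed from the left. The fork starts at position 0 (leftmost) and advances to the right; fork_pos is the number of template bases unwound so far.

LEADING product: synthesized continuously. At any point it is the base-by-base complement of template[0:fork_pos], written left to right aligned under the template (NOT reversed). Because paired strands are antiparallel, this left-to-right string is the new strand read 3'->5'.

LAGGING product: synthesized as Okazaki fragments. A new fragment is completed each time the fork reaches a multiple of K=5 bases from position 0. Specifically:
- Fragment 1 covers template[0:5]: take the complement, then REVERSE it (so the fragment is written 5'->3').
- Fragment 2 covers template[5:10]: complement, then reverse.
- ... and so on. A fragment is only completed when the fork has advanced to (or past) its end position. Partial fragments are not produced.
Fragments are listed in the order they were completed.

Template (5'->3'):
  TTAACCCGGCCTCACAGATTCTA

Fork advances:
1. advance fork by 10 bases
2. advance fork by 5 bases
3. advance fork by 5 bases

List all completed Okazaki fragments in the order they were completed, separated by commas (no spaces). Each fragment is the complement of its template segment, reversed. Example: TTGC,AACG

Answer: GTTAA,GCCGG,GTGAG,AATCT

Derivation:
Step 1: advance 10 -> fork_pos = 0 + 10 = 10. Reached multiple(s) of 5: 5, 10 -> fragments 1-2 completed (2 total).
Step 2: advance 5 -> fork_pos = 10 + 5 = 15. Reached multiple(s) of 5: 15 -> fragment 3 completed (3 total).
Step 3: advance 5 -> fork_pos = 15 + 5 = 20. Reached multiple(s) of 5: 20 -> fragment 4 completed (4 total).
Final fork_pos = 20, so 4 fragment(s) are complete. Build each: template segment -> complement -> reverse.
Fragment 1: template[0:5] = TTAAC -> complement AATTG -> reversed GTTAA
Fragment 2: template[5:10] = CCGGC -> complement GGCCG -> reversed GCCGG
Fragment 3: template[10:15] = CTCAC -> complement GAGTG -> reversed GTGAG
Fragment 4: template[15:20] = AGATT -> complement TCTAA -> reversed AATCT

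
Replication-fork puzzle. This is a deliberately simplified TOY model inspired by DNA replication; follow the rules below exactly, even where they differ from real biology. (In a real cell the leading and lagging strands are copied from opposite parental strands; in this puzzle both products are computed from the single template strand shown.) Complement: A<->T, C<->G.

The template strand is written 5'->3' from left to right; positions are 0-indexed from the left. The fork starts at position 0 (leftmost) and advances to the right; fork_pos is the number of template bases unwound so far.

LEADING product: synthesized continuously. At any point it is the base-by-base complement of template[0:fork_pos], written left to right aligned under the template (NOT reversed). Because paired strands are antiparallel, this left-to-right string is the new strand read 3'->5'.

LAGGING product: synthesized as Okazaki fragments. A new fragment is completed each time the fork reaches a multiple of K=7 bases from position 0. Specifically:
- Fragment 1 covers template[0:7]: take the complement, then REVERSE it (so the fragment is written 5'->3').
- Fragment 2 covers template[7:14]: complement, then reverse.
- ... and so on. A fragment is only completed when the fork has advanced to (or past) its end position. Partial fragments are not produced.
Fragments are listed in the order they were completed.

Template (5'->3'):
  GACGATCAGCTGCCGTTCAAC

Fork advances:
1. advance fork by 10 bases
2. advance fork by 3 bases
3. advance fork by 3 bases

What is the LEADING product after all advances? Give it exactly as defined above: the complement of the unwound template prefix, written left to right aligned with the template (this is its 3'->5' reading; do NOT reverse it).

Step 1: advance 10 -> fork_pos = 0 + 10 = 10.
Step 2: advance 3 -> fork_pos = 10 + 3 = 13.
Step 3: advance 3 -> fork_pos = 13 + 3 = 16.
Unwound prefix: template[0:16] = GACGATCAGCTGCCGT
Complement it base by base (A<->T, C<->G), keeping left-to-right order:
  [0:5] GACGA -> CTGCT
  [5:10] TCAGC -> AGTCG
  [10:15] TGCCG -> ACGGC
  [15:16] T -> A
Concatenate: CTGCTAGTCGACGGCA (length 16; written aligned with the template, i.e. 3'->5').

Answer: CTGCTAGTCGACGGCA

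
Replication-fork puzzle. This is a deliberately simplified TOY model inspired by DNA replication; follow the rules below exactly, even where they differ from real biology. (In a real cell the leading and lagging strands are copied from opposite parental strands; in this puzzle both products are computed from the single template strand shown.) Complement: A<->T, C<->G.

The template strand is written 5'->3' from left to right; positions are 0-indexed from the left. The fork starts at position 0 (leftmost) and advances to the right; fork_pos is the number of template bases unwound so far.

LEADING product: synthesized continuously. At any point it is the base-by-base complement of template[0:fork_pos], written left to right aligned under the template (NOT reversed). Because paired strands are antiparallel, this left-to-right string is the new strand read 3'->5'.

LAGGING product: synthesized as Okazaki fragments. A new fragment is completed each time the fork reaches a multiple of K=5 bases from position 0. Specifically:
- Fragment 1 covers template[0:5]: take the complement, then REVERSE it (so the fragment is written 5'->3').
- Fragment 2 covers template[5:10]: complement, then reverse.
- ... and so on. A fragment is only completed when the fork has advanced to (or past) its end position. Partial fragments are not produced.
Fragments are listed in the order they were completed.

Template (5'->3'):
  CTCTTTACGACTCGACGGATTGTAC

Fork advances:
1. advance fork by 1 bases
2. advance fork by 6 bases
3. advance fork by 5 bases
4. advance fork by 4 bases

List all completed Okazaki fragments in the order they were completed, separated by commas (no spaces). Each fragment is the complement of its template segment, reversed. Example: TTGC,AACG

Step 1: advance 1 -> fork_pos = 0 + 1 = 1. Next multiple of 5 is 5 (not reached); still 0 fragment(s).
Step 2: advance 6 -> fork_pos = 1 + 6 = 7. Reached multiple(s) of 5: 5 -> fragment 1 completed (1 total).
Step 3: advance 5 -> fork_pos = 7 + 5 = 12. Reached multiple(s) of 5: 10 -> fragment 2 completed (2 total).
Step 4: advance 4 -> fork_pos = 12 + 4 = 16. Reached multiple(s) of 5: 15 -> fragment 3 completed (3 total).
Final fork_pos = 16, so 3 fragment(s) are complete. Build each: template segment -> complement -> reverse.
Fragment 1: template[0:5] = CTCTT -> complement GAGAA -> reversed AAGAG
Fragment 2: template[5:10] = TACGA -> complement ATGCT -> reversed TCGTA
Fragment 3: template[10:15] = CTCGA -> complement GAGCT -> reversed TCGAG

Answer: AAGAG,TCGTA,TCGAG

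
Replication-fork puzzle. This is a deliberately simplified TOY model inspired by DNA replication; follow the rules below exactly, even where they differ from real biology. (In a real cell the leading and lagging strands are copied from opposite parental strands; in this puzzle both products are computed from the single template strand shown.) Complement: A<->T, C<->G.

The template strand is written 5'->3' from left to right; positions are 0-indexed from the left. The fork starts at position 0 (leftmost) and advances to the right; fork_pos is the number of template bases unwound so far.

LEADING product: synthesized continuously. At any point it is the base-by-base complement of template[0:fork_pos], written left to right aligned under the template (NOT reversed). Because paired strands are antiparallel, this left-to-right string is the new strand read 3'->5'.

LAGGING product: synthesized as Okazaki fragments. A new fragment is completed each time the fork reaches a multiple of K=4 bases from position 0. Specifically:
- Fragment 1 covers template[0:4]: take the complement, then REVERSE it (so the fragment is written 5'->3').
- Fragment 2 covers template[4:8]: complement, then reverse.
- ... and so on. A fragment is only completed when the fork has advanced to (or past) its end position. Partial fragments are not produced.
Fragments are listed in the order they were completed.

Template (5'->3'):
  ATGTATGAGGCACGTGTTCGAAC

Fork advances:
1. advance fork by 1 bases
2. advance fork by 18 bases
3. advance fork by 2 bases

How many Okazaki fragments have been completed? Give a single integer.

Answer: 5

Derivation:
Step 1: advance 1 -> fork_pos = 0 + 1 = 1. Next multiple of 4 is 4 (not reached); still 0 fragment(s).
Step 2: advance 18 -> fork_pos = 1 + 18 = 19. Reached multiple(s) of 4: 4, 8, 12, 16 -> fragments 1-4 completed (4 total).
Step 3: advance 2 -> fork_pos = 19 + 2 = 21. Reached multiple(s) of 4: 20 -> fragment 5 completed (5 total).
Check: final fork_pos = 21; the multiples of 4 that are <= 21 are 4..20 -> 21 // 4 = 5 completed fragment(s).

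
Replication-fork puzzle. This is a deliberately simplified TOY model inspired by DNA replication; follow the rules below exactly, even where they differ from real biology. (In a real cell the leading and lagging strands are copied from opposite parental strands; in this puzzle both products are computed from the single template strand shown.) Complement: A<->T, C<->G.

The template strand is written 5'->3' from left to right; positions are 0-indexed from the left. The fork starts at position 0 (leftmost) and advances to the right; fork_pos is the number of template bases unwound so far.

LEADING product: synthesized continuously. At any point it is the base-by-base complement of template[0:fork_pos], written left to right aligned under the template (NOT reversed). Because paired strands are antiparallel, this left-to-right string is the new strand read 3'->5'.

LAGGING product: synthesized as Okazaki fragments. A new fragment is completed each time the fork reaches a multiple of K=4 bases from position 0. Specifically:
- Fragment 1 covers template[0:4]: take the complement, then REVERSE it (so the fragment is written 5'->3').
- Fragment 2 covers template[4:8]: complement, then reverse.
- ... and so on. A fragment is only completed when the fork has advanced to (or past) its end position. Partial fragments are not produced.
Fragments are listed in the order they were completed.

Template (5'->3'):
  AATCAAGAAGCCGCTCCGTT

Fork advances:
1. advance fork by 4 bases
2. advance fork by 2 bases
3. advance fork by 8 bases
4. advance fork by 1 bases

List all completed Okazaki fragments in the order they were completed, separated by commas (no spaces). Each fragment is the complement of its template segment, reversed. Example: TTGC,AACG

Answer: GATT,TCTT,GGCT

Derivation:
Step 1: advance 4 -> fork_pos = 0 + 4 = 4. Reached multiple(s) of 4: 4 -> fragment 1 completed (1 total).
Step 2: advance 2 -> fork_pos = 4 + 2 = 6. Next multiple of 4 is 8 (not reached); still 1 fragment(s).
Step 3: advance 8 -> fork_pos = 6 + 8 = 14. Reached multiple(s) of 4: 8, 12 -> fragments 2-3 completed (3 total).
Step 4: advance 1 -> fork_pos = 14 + 1 = 15. Next multiple of 4 is 16 (not reached); still 3 fragment(s).
Final fork_pos = 15, so 3 fragment(s) are complete. Build each: template segment -> complement -> reverse.
Fragment 1: template[0:4] = AATC -> complement TTAG -> reversed GATT
Fragment 2: template[4:8] = AAGA -> complement TTCT -> reversed TCTT
Fragment 3: template[8:12] = AGCC -> complement TCGG -> reversed GGCT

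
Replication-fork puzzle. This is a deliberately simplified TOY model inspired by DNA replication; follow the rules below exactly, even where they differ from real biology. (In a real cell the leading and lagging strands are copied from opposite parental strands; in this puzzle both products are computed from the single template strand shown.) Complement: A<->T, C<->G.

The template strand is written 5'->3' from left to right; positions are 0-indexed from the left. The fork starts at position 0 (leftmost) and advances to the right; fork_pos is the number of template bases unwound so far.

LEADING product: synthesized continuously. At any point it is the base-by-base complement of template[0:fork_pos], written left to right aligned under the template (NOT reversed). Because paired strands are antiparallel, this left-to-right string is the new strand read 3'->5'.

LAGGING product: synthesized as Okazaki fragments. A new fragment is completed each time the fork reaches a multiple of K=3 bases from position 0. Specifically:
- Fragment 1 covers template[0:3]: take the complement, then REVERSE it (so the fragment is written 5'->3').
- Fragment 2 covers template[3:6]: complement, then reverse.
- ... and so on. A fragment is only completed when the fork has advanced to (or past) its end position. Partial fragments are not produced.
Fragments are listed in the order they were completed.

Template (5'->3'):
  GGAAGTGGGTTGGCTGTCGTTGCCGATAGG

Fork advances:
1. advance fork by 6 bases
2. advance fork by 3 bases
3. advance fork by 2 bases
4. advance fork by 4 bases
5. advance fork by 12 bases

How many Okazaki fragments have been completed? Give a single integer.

Answer: 9

Derivation:
Step 1: advance 6 -> fork_pos = 0 + 6 = 6. Reached multiple(s) of 3: 3, 6 -> fragments 1-2 completed (2 total).
Step 2: advance 3 -> fork_pos = 6 + 3 = 9. Reached multiple(s) of 3: 9 -> fragment 3 completed (3 total).
Step 3: advance 2 -> fork_pos = 9 + 2 = 11. Next multiple of 3 is 12 (not reached); still 3 fragment(s).
Step 4: advance 4 -> fork_pos = 11 + 4 = 15. Reached multiple(s) of 3: 12, 15 -> fragments 4-5 completed (5 total).
Step 5: advance 12 -> fork_pos = 15 + 12 = 27. Reached multiple(s) of 3: 18, 21, 24, 27 -> fragments 6-9 completed (9 total).
Check: final fork_pos = 27; the multiples of 3 that are <= 27 are 3..27 -> 27 // 3 = 9 completed fragment(s).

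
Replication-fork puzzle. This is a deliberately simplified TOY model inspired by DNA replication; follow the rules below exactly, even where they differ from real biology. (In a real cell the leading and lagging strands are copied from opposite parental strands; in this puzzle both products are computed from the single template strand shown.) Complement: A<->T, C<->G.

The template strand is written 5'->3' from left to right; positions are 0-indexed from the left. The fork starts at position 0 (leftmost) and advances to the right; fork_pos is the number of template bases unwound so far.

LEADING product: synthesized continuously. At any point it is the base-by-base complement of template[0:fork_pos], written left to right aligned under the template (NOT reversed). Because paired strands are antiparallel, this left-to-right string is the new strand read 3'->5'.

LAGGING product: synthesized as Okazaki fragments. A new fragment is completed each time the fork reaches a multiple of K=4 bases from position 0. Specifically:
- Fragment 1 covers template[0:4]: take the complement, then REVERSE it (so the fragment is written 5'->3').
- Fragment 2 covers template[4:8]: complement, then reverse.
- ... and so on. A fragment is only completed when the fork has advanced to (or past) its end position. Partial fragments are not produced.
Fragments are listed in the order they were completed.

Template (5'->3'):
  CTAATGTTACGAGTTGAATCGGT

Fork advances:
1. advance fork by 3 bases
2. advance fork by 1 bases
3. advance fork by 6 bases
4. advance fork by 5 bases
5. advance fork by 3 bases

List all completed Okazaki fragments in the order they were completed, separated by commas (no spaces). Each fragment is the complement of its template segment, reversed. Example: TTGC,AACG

Answer: TTAG,AACA,TCGT,CAAC

Derivation:
Step 1: advance 3 -> fork_pos = 0 + 3 = 3. Next multiple of 4 is 4 (not reached); still 0 fragment(s).
Step 2: advance 1 -> fork_pos = 3 + 1 = 4. Reached multiple(s) of 4: 4 -> fragment 1 completed (1 total).
Step 3: advance 6 -> fork_pos = 4 + 6 = 10. Reached multiple(s) of 4: 8 -> fragment 2 completed (2 total).
Step 4: advance 5 -> fork_pos = 10 + 5 = 15. Reached multiple(s) of 4: 12 -> fragment 3 completed (3 total).
Step 5: advance 3 -> fork_pos = 15 + 3 = 18. Reached multiple(s) of 4: 16 -> fragment 4 completed (4 total).
Final fork_pos = 18, so 4 fragment(s) are complete. Build each: template segment -> complement -> reverse.
Fragment 1: template[0:4] = CTAA -> complement GATT -> reversed TTAG
Fragment 2: template[4:8] = TGTT -> complement ACAA -> reversed AACA
Fragment 3: template[8:12] = ACGA -> complement TGCT -> reversed TCGT
Fragment 4: template[12:16] = GTTG -> complement CAAC -> reversed CAAC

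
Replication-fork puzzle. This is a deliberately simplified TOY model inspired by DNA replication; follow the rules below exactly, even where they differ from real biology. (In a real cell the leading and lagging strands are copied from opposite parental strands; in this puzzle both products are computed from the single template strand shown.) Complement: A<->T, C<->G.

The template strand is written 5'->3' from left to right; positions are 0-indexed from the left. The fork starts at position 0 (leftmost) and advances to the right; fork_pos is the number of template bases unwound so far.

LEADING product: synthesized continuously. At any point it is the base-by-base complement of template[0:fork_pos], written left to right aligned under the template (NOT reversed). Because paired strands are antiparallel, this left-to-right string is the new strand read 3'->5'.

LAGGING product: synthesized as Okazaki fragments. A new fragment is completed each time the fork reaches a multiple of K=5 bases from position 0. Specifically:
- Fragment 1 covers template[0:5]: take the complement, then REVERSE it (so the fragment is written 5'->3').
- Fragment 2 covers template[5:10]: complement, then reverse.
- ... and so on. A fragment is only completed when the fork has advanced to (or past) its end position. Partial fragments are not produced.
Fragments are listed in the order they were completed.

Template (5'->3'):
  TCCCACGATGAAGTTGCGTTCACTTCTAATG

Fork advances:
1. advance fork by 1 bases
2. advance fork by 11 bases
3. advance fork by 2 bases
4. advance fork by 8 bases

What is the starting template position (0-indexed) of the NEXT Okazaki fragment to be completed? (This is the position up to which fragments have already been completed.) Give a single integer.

Answer: 20

Derivation:
Step 1: advance 1 -> fork_pos = 0 + 1 = 1. Next multiple of 5 is 5 (not reached); still 0 fragment(s).
Step 2: advance 11 -> fork_pos = 1 + 11 = 12. Reached multiple(s) of 5: 5, 10 -> fragments 1-2 completed (2 total).
Step 3: advance 2 -> fork_pos = 12 + 2 = 14. Next multiple of 5 is 15 (not reached); still 2 fragment(s).
Step 4: advance 8 -> fork_pos = 14 + 8 = 22. Reached multiple(s) of 5: 15, 20 -> fragments 3-4 completed (4 total).
4 fragment(s) completed, covering template[0:20] (4 x 5 = 20). The next fragment, fragment 5, covers template[20:25], so it starts at position 20.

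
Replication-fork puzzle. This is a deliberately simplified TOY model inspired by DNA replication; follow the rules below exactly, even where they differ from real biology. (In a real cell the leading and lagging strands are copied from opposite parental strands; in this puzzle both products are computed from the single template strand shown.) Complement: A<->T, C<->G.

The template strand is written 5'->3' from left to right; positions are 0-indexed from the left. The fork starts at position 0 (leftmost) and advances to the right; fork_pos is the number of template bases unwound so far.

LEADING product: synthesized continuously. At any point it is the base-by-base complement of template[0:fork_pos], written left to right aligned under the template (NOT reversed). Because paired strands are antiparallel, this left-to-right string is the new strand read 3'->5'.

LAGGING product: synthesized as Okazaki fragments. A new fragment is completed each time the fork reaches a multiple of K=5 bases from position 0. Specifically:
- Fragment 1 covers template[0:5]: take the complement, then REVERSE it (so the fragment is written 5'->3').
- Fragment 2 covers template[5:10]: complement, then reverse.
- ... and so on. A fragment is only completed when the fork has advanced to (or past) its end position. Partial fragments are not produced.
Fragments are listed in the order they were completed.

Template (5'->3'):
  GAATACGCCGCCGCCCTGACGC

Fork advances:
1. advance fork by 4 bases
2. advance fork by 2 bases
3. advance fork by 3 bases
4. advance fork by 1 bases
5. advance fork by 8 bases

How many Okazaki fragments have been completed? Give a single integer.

Step 1: advance 4 -> fork_pos = 0 + 4 = 4. Next multiple of 5 is 5 (not reached); still 0 fragment(s).
Step 2: advance 2 -> fork_pos = 4 + 2 = 6. Reached multiple(s) of 5: 5 -> fragment 1 completed (1 total).
Step 3: advance 3 -> fork_pos = 6 + 3 = 9. Next multiple of 5 is 10 (not reached); still 1 fragment(s).
Step 4: advance 1 -> fork_pos = 9 + 1 = 10. Reached multiple(s) of 5: 10 -> fragment 2 completed (2 total).
Step 5: advance 8 -> fork_pos = 10 + 8 = 18. Reached multiple(s) of 5: 15 -> fragment 3 completed (3 total).
Check: final fork_pos = 18; the multiples of 5 that are <= 18 are 5..15 -> 18 // 5 = 3 completed fragment(s).

Answer: 3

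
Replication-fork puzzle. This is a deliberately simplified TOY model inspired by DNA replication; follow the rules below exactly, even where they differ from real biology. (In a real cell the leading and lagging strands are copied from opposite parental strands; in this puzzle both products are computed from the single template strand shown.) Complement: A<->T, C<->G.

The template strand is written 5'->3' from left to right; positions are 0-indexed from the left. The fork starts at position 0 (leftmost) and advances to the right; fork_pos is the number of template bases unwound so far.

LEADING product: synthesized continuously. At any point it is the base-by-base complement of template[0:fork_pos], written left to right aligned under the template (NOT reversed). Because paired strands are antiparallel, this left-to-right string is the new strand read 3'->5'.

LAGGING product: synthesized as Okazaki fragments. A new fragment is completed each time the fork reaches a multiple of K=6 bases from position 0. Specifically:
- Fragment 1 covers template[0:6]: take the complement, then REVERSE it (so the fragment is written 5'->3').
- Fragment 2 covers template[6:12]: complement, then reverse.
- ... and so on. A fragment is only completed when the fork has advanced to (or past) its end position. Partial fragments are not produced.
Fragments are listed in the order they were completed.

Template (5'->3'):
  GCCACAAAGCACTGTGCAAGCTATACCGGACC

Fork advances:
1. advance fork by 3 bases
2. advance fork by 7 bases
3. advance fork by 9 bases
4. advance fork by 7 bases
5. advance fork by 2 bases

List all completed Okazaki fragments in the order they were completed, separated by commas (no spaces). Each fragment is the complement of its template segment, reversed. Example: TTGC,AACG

Answer: TGTGGC,GTGCTT,TGCACA,ATAGCT

Derivation:
Step 1: advance 3 -> fork_pos = 0 + 3 = 3. Next multiple of 6 is 6 (not reached); still 0 fragment(s).
Step 2: advance 7 -> fork_pos = 3 + 7 = 10. Reached multiple(s) of 6: 6 -> fragment 1 completed (1 total).
Step 3: advance 9 -> fork_pos = 10 + 9 = 19. Reached multiple(s) of 6: 12, 18 -> fragments 2-3 completed (3 total).
Step 4: advance 7 -> fork_pos = 19 + 7 = 26. Reached multiple(s) of 6: 24 -> fragment 4 completed (4 total).
Step 5: advance 2 -> fork_pos = 26 + 2 = 28. Next multiple of 6 is 30 (not reached); still 4 fragment(s).
Final fork_pos = 28, so 4 fragment(s) are complete. Build each: template segment -> complement -> reverse.
Fragment 1: template[0:6] = GCCACA -> complement CGGTGT -> reversed TGTGGC
Fragment 2: template[6:12] = AAGCAC -> complement TTCGTG -> reversed GTGCTT
Fragment 3: template[12:18] = TGTGCA -> complement ACACGT -> reversed TGCACA
Fragment 4: template[18:24] = AGCTAT -> complement TCGATA -> reversed ATAGCT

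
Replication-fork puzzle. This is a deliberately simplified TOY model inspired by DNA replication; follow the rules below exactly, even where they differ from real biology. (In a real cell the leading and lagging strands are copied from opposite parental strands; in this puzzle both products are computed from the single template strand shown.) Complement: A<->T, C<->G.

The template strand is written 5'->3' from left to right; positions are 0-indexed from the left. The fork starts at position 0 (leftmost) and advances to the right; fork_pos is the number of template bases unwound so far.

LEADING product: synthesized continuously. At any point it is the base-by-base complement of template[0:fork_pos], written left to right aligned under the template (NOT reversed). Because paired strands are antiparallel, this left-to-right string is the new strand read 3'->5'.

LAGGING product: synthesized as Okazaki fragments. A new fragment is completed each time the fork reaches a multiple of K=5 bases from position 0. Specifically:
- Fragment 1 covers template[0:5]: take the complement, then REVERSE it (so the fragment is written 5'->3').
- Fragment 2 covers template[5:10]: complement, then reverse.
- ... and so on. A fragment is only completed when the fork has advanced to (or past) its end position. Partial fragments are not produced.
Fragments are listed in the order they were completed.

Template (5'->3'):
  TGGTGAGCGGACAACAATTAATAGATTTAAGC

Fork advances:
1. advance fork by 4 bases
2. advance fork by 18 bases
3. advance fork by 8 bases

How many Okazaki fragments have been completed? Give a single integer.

Answer: 6

Derivation:
Step 1: advance 4 -> fork_pos = 0 + 4 = 4. Next multiple of 5 is 5 (not reached); still 0 fragment(s).
Step 2: advance 18 -> fork_pos = 4 + 18 = 22. Reached multiple(s) of 5: 5, 10, 15, 20 -> fragments 1-4 completed (4 total).
Step 3: advance 8 -> fork_pos = 22 + 8 = 30. Reached multiple(s) of 5: 25, 30 -> fragments 5-6 completed (6 total).
Check: final fork_pos = 30; the multiples of 5 that are <= 30 are 5..30 -> 30 // 5 = 6 completed fragment(s).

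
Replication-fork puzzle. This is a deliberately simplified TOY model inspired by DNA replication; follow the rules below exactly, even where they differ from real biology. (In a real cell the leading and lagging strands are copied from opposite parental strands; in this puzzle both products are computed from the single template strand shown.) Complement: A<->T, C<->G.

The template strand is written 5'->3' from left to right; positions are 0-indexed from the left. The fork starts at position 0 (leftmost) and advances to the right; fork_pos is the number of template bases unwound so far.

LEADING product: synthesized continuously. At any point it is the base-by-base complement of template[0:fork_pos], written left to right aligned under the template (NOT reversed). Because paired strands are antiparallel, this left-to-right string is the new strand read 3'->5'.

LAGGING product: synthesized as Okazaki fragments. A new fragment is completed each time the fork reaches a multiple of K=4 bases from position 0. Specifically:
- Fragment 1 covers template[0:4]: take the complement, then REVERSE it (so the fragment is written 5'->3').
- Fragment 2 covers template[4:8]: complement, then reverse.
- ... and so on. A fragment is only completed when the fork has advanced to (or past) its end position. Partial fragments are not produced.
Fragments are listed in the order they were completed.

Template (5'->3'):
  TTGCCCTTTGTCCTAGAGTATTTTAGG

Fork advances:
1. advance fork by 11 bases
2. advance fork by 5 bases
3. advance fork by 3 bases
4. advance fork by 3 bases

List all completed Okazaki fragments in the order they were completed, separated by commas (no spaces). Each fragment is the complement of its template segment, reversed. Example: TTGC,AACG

Answer: GCAA,AAGG,GACA,CTAG,TACT

Derivation:
Step 1: advance 11 -> fork_pos = 0 + 11 = 11. Reached multiple(s) of 4: 4, 8 -> fragments 1-2 completed (2 total).
Step 2: advance 5 -> fork_pos = 11 + 5 = 16. Reached multiple(s) of 4: 12, 16 -> fragments 3-4 completed (4 total).
Step 3: advance 3 -> fork_pos = 16 + 3 = 19. Next multiple of 4 is 20 (not reached); still 4 fragment(s).
Step 4: advance 3 -> fork_pos = 19 + 3 = 22. Reached multiple(s) of 4: 20 -> fragment 5 completed (5 total).
Final fork_pos = 22, so 5 fragment(s) are complete. Build each: template segment -> complement -> reverse.
Fragment 1: template[0:4] = TTGC -> complement AACG -> reversed GCAA
Fragment 2: template[4:8] = CCTT -> complement GGAA -> reversed AAGG
Fragment 3: template[8:12] = TGTC -> complement ACAG -> reversed GACA
Fragment 4: template[12:16] = CTAG -> complement GATC -> reversed CTAG
Fragment 5: template[16:20] = AGTA -> complement TCAT -> reversed TACT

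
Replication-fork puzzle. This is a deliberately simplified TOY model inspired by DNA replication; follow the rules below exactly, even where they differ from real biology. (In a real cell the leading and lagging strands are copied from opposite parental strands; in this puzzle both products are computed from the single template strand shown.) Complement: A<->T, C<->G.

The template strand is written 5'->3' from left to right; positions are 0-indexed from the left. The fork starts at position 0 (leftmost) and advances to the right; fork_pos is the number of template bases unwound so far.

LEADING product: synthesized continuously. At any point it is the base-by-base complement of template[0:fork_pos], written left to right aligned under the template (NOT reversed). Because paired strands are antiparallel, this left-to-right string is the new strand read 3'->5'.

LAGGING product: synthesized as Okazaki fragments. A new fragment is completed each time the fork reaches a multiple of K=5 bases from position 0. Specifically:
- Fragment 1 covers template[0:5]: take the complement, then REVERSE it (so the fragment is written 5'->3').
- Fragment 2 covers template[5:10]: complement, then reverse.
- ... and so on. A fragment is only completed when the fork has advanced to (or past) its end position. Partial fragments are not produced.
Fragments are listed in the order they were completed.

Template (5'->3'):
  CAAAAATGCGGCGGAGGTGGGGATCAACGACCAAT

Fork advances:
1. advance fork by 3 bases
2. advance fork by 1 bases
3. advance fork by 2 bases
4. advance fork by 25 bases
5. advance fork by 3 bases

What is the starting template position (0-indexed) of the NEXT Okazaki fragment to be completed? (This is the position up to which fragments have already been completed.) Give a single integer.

Answer: 30

Derivation:
Step 1: advance 3 -> fork_pos = 0 + 3 = 3. Next multiple of 5 is 5 (not reached); still 0 fragment(s).
Step 2: advance 1 -> fork_pos = 3 + 1 = 4. Next multiple of 5 is 5 (not reached); still 0 fragment(s).
Step 3: advance 2 -> fork_pos = 4 + 2 = 6. Reached multiple(s) of 5: 5 -> fragment 1 completed (1 total).
Step 4: advance 25 -> fork_pos = 6 + 25 = 31. Reached multiple(s) of 5: 10, 15, 20, 25, 30 -> fragments 2-6 completed (6 total).
Step 5: advance 3 -> fork_pos = 31 + 3 = 34. Next multiple of 5 is 35 (not reached); still 6 fragment(s).
6 fragment(s) completed, covering template[0:30] (6 x 5 = 30). The next fragment, fragment 7, covers template[30:35], so it starts at position 30.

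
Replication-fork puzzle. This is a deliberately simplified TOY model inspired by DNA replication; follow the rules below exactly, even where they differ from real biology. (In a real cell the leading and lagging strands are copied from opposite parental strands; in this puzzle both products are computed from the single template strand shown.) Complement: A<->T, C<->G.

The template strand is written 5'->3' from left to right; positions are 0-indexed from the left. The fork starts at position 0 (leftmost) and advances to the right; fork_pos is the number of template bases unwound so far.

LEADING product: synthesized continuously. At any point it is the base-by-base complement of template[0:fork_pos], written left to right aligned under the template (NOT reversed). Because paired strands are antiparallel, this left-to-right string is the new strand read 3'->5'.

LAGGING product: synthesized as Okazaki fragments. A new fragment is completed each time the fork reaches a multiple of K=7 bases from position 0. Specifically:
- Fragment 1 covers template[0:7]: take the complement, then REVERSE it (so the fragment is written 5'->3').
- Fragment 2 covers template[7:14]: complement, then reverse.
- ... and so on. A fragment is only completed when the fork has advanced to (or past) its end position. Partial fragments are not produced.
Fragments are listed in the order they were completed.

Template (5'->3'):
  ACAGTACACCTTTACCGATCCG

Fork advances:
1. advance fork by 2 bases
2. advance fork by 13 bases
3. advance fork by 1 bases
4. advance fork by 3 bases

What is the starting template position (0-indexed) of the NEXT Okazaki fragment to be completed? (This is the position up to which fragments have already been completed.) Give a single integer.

Step 1: advance 2 -> fork_pos = 0 + 2 = 2. Next multiple of 7 is 7 (not reached); still 0 fragment(s).
Step 2: advance 13 -> fork_pos = 2 + 13 = 15. Reached multiple(s) of 7: 7, 14 -> fragments 1-2 completed (2 total).
Step 3: advance 1 -> fork_pos = 15 + 1 = 16. Next multiple of 7 is 21 (not reached); still 2 fragment(s).
Step 4: advance 3 -> fork_pos = 16 + 3 = 19. Next multiple of 7 is 21 (not reached); still 2 fragment(s).
2 fragment(s) completed, covering template[0:14] (2 x 7 = 14). The next fragment, fragment 3, covers template[14:21], so it starts at position 14.

Answer: 14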